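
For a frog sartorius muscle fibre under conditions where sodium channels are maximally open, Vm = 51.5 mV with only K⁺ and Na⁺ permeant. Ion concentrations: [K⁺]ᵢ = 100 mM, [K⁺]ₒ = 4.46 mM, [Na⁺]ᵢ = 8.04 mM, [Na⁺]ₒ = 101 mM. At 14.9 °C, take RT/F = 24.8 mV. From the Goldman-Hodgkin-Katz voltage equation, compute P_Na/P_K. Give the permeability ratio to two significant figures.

Let α = P_Na/P_K. GHK: Vm = 24.8·ln[(Kₒ + α·Naₒ)/(Kᵢ + α·Naᵢ)].
e^(Vm/24.8) = e^(51.5/24.8) = 7.9774
So 7.9774·(Kᵢ + α·Naᵢ) = Kₒ + α·Naₒ → α = (7.9774·100.0 − 4.46) / (101.0 − 7.9774·8.04)
α = (797.7 − 4.46) / (101.0 − 64.14) = 793.3/36.86 = 21.52

22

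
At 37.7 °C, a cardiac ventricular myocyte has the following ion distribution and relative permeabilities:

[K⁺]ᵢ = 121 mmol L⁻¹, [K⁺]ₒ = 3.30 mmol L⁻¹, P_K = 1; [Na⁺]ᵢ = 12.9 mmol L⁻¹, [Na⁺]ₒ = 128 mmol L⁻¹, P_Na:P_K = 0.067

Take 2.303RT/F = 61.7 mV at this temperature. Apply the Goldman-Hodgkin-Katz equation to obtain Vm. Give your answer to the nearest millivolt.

-62 mV

Vm = 61.7 · log₁₀[(Σ P·[cation]ₒ + Σ P·[anion]ᵢ) / (Σ P·[cation]ᵢ + Σ P·[anion]ₒ)]
Numerator = 1×3.30 + 0.067×128 = 11.88
Denominator = 1×121 + 0.067×12.9 = 121.9
Vm = 61.7 · log₁₀(0.097453) = 61.7 × (-1.0112) = -62.39 mV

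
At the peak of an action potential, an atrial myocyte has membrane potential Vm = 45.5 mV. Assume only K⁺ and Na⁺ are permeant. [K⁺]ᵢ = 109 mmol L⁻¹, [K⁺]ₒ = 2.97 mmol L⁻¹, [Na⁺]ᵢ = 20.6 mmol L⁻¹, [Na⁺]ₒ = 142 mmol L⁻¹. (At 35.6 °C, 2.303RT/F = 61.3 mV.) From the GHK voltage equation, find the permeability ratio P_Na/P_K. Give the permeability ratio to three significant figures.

Let α = P_Na/P_K. GHK: Vm = 61.3·log₁₀[(Kₒ + α·Naₒ)/(Kᵢ + α·Naᵢ)].
10^(Vm/61.3) = 10^(45.5/61.3) = 5.524
So 5.524·(Kᵢ + α·Naᵢ) = Kₒ + α·Naₒ → α = (5.524·109.0 − 2.97) / (142.0 − 5.524·20.6)
α = (602.1 − 2.97) / (142.0 − 113.8) = 599.1/28.21 = 21.24

21.2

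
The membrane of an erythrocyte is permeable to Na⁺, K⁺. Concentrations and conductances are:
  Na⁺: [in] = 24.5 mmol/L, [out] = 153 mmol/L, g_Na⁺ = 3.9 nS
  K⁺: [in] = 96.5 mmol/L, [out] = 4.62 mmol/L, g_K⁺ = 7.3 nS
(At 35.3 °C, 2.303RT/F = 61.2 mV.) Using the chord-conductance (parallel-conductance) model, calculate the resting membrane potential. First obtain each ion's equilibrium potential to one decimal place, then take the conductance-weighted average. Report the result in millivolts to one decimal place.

-35.7 mV

E_Na⁺ = (61.2/1)·log₁₀(153/24.5) = 48.7 mV
E_K⁺ = (61.2/1)·log₁₀(4.62/96.5) = -80.8 mV
Vm = (Σ gᵢEᵢ)/(Σ gᵢ) = (3.9·48.7 + 7.3·-80.8) / (3.9 + 7.3)
= -399.91 / 11.2 = -35.71 mV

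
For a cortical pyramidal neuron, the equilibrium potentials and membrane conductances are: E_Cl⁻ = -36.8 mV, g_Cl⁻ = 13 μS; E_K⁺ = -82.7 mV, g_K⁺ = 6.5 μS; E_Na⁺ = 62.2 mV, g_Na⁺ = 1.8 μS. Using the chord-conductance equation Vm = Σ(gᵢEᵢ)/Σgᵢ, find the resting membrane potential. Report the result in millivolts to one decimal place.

-42.4 mV

Σ gᵢEᵢ = 13·(-36.8) + 6.5·(-82.7) + 1.8·(62.2) = -903.99
Σ gᵢ = 13 + 6.5 + 1.8 = 21.3
Vm = -903.99 / 21.3 = -42.44 mV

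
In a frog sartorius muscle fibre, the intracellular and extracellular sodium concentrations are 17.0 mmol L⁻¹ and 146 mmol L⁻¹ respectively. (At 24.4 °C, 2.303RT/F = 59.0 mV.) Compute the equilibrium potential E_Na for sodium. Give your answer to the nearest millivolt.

E = (59.0/z) · log₁₀([Na⁺]_out/[Na⁺]_in) with z = +1.
= (59.0/1) · log₁₀(146/17.0) = 59.00 · log₁₀(8.588)
= 59.00 · (0.9339) = 55.10 mV

55 mV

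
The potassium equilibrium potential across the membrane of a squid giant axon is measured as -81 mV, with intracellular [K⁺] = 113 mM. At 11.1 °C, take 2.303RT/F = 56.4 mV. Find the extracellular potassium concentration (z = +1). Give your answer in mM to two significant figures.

Nernst: E = (56.4/1) · log₁₀([out]/[in]), so log₁₀([out]/[in]) = -81.0 × 1 / 56.4 = -1.4362.
[out]/[in] = 10^(-1.4362) = 0.03663.
[out] = 0.03663 × 113 = 4.139 mM.

4.1 mM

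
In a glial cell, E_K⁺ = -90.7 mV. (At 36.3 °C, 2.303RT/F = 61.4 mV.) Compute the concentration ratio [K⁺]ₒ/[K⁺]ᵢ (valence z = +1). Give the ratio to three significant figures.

0.0333

log₁₀([out]/[in]) = E·z/(61.4) = -90.7 × 1 / 61.4 = -1.4772
[out]/[in] = 10^(-1.4772) = 0.03333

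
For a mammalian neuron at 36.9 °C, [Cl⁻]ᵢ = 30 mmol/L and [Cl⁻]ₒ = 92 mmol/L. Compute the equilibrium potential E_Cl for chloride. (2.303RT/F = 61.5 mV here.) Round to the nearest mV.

E = (61.5/z) · log₁₀([Cl⁻]_out/[Cl⁻]_in) with z = -1.
For an anion, dividing by z = -1 reverses the sign.
= (61.5/-1) · log₁₀(92/30) = -61.50 · log₁₀(3.067)
= -61.50 · (0.4867) = -29.93 mV

-30 mV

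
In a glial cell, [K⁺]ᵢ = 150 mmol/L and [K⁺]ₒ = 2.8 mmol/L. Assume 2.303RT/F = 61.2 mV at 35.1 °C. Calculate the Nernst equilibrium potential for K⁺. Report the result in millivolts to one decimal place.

E = (61.2/z) · log₁₀([K⁺]_out/[K⁺]_in) with z = +1.
= (61.2/1) · log₁₀(2.8/150) = 61.20 · log₁₀(0.01867)
= 61.20 · (-1.7289) = -105.81 mV

-105.8 mV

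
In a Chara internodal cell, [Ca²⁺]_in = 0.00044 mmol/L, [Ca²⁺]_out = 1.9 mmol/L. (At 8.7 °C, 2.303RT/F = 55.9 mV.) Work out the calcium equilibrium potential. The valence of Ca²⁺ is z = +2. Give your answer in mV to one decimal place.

101.6 mV

E = (55.9/z) · log₁₀([Ca²⁺]_out/[Ca²⁺]_in) with z = +2.
= (55.9/2) · log₁₀(1.9/0.00044) = 27.95 · log₁₀(4318)
= 27.95 · (3.6353) = 101.61 mV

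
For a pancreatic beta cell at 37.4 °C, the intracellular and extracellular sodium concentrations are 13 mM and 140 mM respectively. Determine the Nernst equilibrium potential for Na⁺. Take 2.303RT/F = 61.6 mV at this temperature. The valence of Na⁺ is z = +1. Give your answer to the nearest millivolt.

E = (61.6/z) · log₁₀([Na⁺]_out/[Na⁺]_in) with z = +1.
= (61.6/1) · log₁₀(140/13) = 61.60 · log₁₀(10.77)
= 61.60 · (1.0322) = 63.58 mV

64 mV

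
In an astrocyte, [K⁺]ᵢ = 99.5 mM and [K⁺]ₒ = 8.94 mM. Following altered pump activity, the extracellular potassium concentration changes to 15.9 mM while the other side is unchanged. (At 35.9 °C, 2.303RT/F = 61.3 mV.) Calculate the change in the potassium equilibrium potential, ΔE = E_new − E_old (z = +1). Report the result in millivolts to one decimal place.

15.3 mV

E_old = (61.3/1)·log₁₀(8.94/99.5) = -64.15 mV
E_new = (61.3/1)·log₁₀(15.9/99.5) = -48.82 mV
ΔE = -48.82 − (-64.15) = 15.33 mV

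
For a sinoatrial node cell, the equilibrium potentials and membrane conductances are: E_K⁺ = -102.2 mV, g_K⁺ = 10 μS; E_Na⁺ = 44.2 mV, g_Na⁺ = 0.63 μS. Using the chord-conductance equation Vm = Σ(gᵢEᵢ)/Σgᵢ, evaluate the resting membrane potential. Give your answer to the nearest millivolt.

-94 mV

Σ gᵢEᵢ = 10·(-102.2) + 0.63·(44.2) = -994.15
Σ gᵢ = 10 + 0.63 = 10.63
Vm = -994.15 / 10.63 = -93.52 mV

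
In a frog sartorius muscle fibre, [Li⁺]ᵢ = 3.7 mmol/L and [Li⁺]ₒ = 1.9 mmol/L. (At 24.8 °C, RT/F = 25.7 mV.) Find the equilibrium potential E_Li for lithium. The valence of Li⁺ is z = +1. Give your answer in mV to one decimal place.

-17.1 mV

E = (25.7/z) · ln([Li⁺]_out/[Li⁺]_in) with z = +1.
= (25.7/1) · ln(1.9/3.7) = 25.70 · ln(0.5135)
= 25.70 · (-0.6665) = -17.13 mV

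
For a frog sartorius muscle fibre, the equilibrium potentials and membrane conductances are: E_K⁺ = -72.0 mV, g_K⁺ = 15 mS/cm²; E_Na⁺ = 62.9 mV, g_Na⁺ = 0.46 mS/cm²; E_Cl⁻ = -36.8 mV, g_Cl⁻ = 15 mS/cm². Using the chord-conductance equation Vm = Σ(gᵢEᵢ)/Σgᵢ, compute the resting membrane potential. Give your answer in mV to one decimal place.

-52.6 mV

Σ gᵢEᵢ = 15·(-72.0) + 0.46·(62.9) + 15·(-36.8) = -1603.07
Σ gᵢ = 15 + 0.46 + 15 = 30.46
Vm = -1603.07 / 30.46 = -52.63 mV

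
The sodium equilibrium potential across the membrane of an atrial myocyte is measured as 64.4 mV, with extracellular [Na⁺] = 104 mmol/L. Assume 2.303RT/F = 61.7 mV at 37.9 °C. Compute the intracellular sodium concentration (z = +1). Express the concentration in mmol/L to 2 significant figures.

Nernst: E = (61.7/1) · log₁₀([out]/[in]), so log₁₀([out]/[in]) = 64.4 × 1 / 61.7 = 1.0438.
[out]/[in] = 10^(1.0438) = 11.06.
[in] = 104 / 11.06 = 9.403 mmol/L.

9.4 mmol/L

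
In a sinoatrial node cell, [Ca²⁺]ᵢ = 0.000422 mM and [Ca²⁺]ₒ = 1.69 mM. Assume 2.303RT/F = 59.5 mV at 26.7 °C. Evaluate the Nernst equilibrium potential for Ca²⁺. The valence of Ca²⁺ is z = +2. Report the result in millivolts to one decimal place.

107.2 mV

E = (59.5/z) · log₁₀([Ca²⁺]_out/[Ca²⁺]_in) with z = +2.
= (59.5/2) · log₁₀(1.69/0.000422) = 29.75 · log₁₀(4005)
= 29.75 · (3.6026) = 107.18 mV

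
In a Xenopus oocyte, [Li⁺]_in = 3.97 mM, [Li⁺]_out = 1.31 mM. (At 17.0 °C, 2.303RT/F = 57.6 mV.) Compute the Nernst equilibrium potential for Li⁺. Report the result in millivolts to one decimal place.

-27.7 mV

E = (57.6/z) · log₁₀([Li⁺]_out/[Li⁺]_in) with z = +1.
= (57.6/1) · log₁₀(1.31/3.97) = 57.60 · log₁₀(0.33)
= 57.60 · (-0.4815) = -27.74 mV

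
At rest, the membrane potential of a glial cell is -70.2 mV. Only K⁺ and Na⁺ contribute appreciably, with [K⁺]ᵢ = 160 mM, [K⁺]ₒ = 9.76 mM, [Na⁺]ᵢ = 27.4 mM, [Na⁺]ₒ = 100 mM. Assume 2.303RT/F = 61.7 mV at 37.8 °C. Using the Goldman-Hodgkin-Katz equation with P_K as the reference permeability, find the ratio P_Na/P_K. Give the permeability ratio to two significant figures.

Let α = P_Na/P_K. GHK: Vm = 61.7·log₁₀[(Kₒ + α·Naₒ)/(Kᵢ + α·Naᵢ)].
10^(Vm/61.7) = 10^(-70.2/61.7) = 0.072818
So 0.072818·(Kᵢ + α·Naᵢ) = Kₒ + α·Naₒ → α = (0.072818·160.0 − 9.76) / (100.0 − 0.072818·27.4)
α = (11.65 − 9.76) / (100.0 − 1.995) = 1.891/98 = 0.01929

0.019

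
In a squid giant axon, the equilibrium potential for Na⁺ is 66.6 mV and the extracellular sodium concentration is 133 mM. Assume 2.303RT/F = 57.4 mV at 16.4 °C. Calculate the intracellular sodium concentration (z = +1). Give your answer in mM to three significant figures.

Nernst: E = (57.4/1) · log₁₀([out]/[in]), so log₁₀([out]/[in]) = 66.6 × 1 / 57.4 = 1.1603.
[out]/[in] = 10^(1.1603) = 14.46.
[in] = 133 / 14.46 = 9.195 mM.

9.20 mM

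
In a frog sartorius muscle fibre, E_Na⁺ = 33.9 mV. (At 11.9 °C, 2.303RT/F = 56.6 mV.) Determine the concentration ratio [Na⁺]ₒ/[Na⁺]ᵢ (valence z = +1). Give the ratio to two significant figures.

log₁₀([out]/[in]) = E·z/(56.6) = 33.9 × 1 / 56.6 = 0.5989
[out]/[in] = 10^(0.5989) = 3.971

4.0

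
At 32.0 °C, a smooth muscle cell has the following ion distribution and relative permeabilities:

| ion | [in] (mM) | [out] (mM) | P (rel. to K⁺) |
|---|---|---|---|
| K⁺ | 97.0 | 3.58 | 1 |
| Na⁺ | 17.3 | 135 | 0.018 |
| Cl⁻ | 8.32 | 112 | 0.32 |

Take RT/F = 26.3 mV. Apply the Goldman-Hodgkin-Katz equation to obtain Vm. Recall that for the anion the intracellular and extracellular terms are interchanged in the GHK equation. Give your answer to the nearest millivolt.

Vm = 26.3 · ln[(Σ P·[cation]ₒ + Σ P·[anion]ᵢ) / (Σ P·[cation]ᵢ + Σ P·[anion]ₒ)]
Numerator = 1×3.58 + 0.018×135 + 0.32×8.32 = 8.672
Denominator = 1×97.0 + 0.018×17.3 + 0.32×112 = 133.2
Vm = 26.3 · ln(0.065132) = 26.3 × (-2.7313) = -71.83 mV

-72 mV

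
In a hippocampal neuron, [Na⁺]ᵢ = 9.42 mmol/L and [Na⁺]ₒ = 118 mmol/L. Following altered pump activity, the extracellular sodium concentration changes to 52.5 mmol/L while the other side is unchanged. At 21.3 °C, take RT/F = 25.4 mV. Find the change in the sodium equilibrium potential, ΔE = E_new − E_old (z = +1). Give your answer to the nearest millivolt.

-21 mV

E_old = (25.4/1)·ln(118/9.42) = 64.21 mV
E_new = (25.4/1)·ln(52.5/9.42) = 43.64 mV
ΔE = 43.64 − (64.21) = -20.57 mV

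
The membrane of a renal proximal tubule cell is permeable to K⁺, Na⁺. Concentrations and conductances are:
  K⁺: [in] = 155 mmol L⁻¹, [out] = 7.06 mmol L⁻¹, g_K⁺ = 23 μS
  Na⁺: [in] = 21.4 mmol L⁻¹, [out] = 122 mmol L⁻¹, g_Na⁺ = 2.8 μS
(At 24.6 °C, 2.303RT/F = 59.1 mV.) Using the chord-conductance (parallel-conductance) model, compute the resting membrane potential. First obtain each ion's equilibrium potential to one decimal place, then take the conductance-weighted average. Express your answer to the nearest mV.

-66 mV

E_K⁺ = (59.1/1)·log₁₀(7.06/155) = -79.3 mV
E_Na⁺ = (59.1/1)·log₁₀(122/21.4) = 44.7 mV
Vm = (Σ gᵢEᵢ)/(Σ gᵢ) = (23·-79.3 + 2.8·44.7) / (23 + 2.8)
= -1698.74 / 25.8 = -65.84 mV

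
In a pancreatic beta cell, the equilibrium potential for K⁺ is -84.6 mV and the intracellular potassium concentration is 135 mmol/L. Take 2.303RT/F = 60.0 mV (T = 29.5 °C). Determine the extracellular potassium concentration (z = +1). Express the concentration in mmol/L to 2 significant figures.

5.3 mmol/L

Nernst: E = (60.0/1) · log₁₀([out]/[in]), so log₁₀([out]/[in]) = -84.6 × 1 / 60.0 = -1.4100.
[out]/[in] = 10^(-1.4100) = 0.0389.
[out] = 0.0389 × 135 = 5.252 mmol/L.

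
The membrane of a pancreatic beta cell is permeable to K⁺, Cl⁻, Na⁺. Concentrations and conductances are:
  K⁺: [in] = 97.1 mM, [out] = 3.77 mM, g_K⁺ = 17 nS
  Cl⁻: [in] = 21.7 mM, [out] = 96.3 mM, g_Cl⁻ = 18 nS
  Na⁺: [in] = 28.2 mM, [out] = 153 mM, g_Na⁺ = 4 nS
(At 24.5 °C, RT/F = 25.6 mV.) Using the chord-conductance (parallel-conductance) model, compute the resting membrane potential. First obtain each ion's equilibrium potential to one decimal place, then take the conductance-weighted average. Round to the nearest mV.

E_K⁺ = (25.6/1)·ln(3.77/97.1) = -83.2 mV
E_Cl⁻ = (25.6/-1)·ln(96.3/21.7) = -38.1 mV
E_Na⁺ = (25.6/1)·ln(153/28.2) = 43.3 mV
Vm = (Σ gᵢEᵢ)/(Σ gᵢ) = (17·-83.2 + 18·-38.1 + 4·43.3) / (17 + 18 + 4)
= -1927.00 / 39 = -49.41 mV

-49 mV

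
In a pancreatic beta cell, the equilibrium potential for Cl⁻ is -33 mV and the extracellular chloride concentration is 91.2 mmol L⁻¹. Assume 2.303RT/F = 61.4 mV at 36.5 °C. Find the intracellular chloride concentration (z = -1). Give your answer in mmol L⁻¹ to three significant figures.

26.5 mmol L⁻¹

Nernst: E = (61.4/-1) · log₁₀([out]/[in]), so log₁₀([out]/[in]) = -33.0 × -1 / 61.4 = 0.5375.
[out]/[in] = 10^(0.5375) = 3.447.
[in] = 91.2 / 3.447 = 26.46 mmol L⁻¹.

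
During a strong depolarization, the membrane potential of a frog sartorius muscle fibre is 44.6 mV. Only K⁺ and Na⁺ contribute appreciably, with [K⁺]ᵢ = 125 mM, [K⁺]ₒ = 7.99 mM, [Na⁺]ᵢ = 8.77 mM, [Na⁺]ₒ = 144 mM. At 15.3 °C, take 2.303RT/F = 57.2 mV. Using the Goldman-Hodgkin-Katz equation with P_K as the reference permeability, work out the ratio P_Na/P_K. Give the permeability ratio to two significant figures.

8.2

Let α = P_Na/P_K. GHK: Vm = 57.2·log₁₀[(Kₒ + α·Naₒ)/(Kᵢ + α·Naᵢ)].
10^(Vm/57.2) = 10^(44.6/57.2) = 6.0217
So 6.0217·(Kᵢ + α·Naᵢ) = Kₒ + α·Naₒ → α = (6.0217·125.0 − 7.99) / (144.0 − 6.0217·8.77)
α = (752.7 − 7.99) / (144.0 − 52.81) = 744.7/91.19 = 8.167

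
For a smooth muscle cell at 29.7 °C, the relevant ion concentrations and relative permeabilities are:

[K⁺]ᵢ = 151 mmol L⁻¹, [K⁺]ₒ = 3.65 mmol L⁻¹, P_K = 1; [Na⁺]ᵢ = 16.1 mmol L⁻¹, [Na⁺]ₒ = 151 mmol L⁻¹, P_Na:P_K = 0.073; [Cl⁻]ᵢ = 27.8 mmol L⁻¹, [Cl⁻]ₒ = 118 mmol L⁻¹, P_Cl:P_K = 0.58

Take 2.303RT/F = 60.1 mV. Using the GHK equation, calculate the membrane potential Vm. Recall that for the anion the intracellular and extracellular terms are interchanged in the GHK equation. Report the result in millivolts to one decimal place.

Vm = 60.1 · log₁₀[(Σ P·[cation]ₒ + Σ P·[anion]ᵢ) / (Σ P·[cation]ᵢ + Σ P·[anion]ₒ)]
Numerator = 1×3.65 + 0.073×151 + 0.58×27.8 = 30.8
Denominator = 1×151 + 0.073×16.1 + 0.58×118 = 220.6
Vm = 60.1 · log₁₀(0.1396) = 60.1 × (-0.8551) = -51.39 mV

-51.4 mV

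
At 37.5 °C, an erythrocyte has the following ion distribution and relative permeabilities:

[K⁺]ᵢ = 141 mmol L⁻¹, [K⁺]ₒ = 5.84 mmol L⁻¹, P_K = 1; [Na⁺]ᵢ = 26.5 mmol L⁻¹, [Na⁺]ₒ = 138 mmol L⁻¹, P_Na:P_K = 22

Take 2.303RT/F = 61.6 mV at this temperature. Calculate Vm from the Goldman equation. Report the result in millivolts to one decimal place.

38.4 mV

Vm = 61.6 · log₁₀[(Σ P·[cation]ₒ + Σ P·[anion]ᵢ) / (Σ P·[cation]ᵢ + Σ P·[anion]ₒ)]
Numerator = 1×5.84 + 22×138 = 3042
Denominator = 1×141 + 22×26.5 = 724
Vm = 61.6 · log₁₀(4.2014) = 61.6 × (0.6234) = 38.40 mV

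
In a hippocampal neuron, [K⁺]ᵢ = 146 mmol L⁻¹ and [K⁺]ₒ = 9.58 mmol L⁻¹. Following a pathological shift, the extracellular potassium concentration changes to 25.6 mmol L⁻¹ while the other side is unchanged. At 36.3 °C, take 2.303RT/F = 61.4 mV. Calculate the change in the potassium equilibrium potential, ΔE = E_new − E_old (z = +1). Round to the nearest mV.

26 mV

E_old = (61.4/1)·log₁₀(9.58/146) = -72.64 mV
E_new = (61.4/1)·log₁₀(25.6/146) = -46.43 mV
ΔE = -46.43 − (-72.64) = 26.21 mV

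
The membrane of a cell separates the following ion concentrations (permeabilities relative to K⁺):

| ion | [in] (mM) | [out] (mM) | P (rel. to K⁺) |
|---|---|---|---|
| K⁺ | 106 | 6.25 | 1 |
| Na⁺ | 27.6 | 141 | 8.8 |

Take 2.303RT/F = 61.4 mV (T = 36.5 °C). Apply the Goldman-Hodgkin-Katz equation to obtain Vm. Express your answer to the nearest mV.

Vm = 61.4 · log₁₀[(Σ P·[cation]ₒ + Σ P·[anion]ᵢ) / (Σ P·[cation]ᵢ + Σ P·[anion]ₒ)]
Numerator = 1×6.25 + 8.8×141 = 1247
Denominator = 1×106 + 8.8×27.6 = 348.9
Vm = 61.4 · log₁₀(3.5744) = 61.4 × (0.5532) = 33.97 mV

34 mV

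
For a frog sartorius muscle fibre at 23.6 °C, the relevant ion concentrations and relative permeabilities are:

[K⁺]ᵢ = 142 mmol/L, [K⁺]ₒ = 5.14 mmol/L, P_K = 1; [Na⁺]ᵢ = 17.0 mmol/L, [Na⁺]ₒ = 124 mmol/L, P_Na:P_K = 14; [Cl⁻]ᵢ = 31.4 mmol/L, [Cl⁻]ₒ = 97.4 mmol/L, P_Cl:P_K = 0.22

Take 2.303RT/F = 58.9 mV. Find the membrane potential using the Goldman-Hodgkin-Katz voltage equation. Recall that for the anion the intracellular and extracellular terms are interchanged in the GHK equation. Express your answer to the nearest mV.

Vm = 58.9 · log₁₀[(Σ P·[cation]ₒ + Σ P·[anion]ᵢ) / (Σ P·[cation]ᵢ + Σ P·[anion]ₒ)]
Numerator = 1×5.14 + 14×124 + 0.22×31.4 = 1748
Denominator = 1×142 + 14×17.0 + 0.22×97.4 = 401.4
Vm = 58.9 · log₁₀(4.3546) = 58.9 × (0.6389) = 37.63 mV

38 mV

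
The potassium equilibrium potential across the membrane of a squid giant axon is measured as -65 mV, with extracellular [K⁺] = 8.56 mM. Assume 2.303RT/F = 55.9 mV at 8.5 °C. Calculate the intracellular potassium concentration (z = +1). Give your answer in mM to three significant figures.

125 mM

Nernst: E = (55.9/1) · log₁₀([out]/[in]), so log₁₀([out]/[in]) = -65.0 × 1 / 55.9 = -1.1628.
[out]/[in] = 10^(-1.1628) = 0.06874.
[in] = 8.56 / 0.06874 = 124.5 mM.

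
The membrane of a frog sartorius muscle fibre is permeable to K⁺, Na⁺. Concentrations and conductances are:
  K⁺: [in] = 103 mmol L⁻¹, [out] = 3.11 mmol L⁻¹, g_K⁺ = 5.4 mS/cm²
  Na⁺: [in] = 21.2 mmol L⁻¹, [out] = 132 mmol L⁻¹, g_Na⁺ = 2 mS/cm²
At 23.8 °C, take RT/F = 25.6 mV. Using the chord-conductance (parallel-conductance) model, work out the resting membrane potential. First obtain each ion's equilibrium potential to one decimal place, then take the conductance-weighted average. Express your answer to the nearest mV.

E_K⁺ = (25.6/1)·ln(3.11/103) = -89.6 mV
E_Na⁺ = (25.6/1)·ln(132/21.2) = 46.8 mV
Vm = (Σ gᵢEᵢ)/(Σ gᵢ) = (5.4·-89.6 + 2·46.8) / (5.4 + 2)
= -390.24 / 7.4 = -52.74 mV

-53 mV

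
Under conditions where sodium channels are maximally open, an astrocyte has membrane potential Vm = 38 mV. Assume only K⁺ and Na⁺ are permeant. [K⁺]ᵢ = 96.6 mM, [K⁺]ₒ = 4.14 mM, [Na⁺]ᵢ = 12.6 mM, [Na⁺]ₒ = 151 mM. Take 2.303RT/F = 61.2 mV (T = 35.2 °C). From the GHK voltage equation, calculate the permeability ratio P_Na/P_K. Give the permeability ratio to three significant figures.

4.06

Let α = P_Na/P_K. GHK: Vm = 61.2·log₁₀[(Kₒ + α·Naₒ)/(Kᵢ + α·Naᵢ)].
10^(Vm/61.2) = 10^(38.0/61.2) = 4.1775
So 4.1775·(Kᵢ + α·Naᵢ) = Kₒ + α·Naₒ → α = (4.1775·96.6 − 4.14) / (151.0 − 4.1775·12.6)
α = (403.5 − 4.14) / (151.0 − 52.64) = 399.4/98.36 = 4.06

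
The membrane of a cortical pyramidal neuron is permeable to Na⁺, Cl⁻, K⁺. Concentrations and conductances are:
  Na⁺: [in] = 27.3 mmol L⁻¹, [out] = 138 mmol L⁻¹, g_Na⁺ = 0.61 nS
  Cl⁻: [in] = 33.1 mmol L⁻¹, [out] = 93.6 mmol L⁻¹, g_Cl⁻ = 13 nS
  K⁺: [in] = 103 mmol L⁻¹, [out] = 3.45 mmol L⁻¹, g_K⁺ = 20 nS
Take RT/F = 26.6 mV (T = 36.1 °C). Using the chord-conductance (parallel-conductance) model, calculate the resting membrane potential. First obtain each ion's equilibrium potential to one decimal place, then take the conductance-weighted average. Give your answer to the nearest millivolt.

-64 mV

E_Na⁺ = (26.6/1)·ln(138/27.3) = 43.1 mV
E_Cl⁻ = (26.6/-1)·ln(93.6/33.1) = -27.7 mV
E_K⁺ = (26.6/1)·ln(3.45/103) = -90.3 mV
Vm = (Σ gᵢEᵢ)/(Σ gᵢ) = (0.61·43.1 + 13·-27.7 + 20·-90.3) / (0.61 + 13 + 20)
= -2139.81 / 33.61 = -63.67 mV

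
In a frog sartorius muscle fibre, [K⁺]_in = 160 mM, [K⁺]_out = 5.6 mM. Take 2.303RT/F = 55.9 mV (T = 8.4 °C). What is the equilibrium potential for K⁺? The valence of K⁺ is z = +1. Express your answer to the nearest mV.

-81 mV

E = (55.9/z) · log₁₀([K⁺]_out/[K⁺]_in) with z = +1.
= (55.9/1) · log₁₀(5.6/160) = 55.90 · log₁₀(0.035)
= 55.90 · (-1.4559) = -81.39 mV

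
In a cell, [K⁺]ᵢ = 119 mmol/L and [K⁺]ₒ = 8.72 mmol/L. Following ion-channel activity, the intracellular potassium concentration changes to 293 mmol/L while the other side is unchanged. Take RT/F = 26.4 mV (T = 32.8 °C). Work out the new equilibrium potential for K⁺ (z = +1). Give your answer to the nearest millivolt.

-93 mV

After the shift: [K⁺]_out = 8.72, [K⁺]_in = 293 mmol/L.
E_new = (26.4/1)·ln(8.72/293) = 26.40 · (-3.5146) = -92.78 mV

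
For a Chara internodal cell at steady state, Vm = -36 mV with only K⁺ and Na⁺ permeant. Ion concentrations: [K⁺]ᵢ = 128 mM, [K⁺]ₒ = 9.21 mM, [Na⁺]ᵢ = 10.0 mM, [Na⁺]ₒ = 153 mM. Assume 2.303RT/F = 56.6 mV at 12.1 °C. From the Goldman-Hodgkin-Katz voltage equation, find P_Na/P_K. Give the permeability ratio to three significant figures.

0.135

Let α = P_Na/P_K. GHK: Vm = 56.6·log₁₀[(Kₒ + α·Naₒ)/(Kᵢ + α·Naᵢ)].
10^(Vm/56.6) = 10^(-36.0/56.6) = 0.23118
So 0.23118·(Kᵢ + α·Naᵢ) = Kₒ + α·Naₒ → α = (0.23118·128.0 − 9.21) / (153.0 − 0.23118·10.0)
α = (29.59 − 9.21) / (153.0 − 2.312) = 20.38/150.7 = 0.1353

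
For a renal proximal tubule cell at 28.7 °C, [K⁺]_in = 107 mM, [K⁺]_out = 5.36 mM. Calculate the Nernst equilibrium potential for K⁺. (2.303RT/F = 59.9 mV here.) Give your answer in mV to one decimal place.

-77.9 mV

E = (59.9/z) · log₁₀([K⁺]_out/[K⁺]_in) with z = +1.
= (59.9/1) · log₁₀(5.36/107) = 59.90 · log₁₀(0.05009)
= 59.90 · (-1.3002) = -77.88 mV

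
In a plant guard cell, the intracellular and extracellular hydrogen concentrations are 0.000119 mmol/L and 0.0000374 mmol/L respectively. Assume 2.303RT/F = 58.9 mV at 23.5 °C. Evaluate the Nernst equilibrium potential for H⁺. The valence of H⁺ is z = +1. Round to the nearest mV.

-30 mV

E = (58.9/z) · log₁₀([H⁺]_out/[H⁺]_in) with z = +1.
= (58.9/1) · log₁₀(0.0000374/0.000119) = 58.90 · log₁₀(0.3143)
= 58.90 · (-0.5027) = -29.61 mV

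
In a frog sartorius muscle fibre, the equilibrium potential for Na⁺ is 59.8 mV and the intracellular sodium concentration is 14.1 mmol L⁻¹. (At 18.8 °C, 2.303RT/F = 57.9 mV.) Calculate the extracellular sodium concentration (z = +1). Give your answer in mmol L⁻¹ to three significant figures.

152 mmol L⁻¹

Nernst: E = (57.9/1) · log₁₀([out]/[in]), so log₁₀([out]/[in]) = 59.8 × 1 / 57.9 = 1.0328.
[out]/[in] = 10^(1.0328) = 10.78.
[out] = 10.78 × 14.1 = 152.1 mmol L⁻¹.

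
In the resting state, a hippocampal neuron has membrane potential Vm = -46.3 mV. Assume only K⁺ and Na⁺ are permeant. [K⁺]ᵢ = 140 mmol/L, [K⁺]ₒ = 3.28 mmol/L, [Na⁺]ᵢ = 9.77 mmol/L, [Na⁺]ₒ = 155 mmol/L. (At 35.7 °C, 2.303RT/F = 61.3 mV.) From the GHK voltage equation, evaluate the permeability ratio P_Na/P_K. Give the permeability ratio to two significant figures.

Let α = P_Na/P_K. GHK: Vm = 61.3·log₁₀[(Kₒ + α·Naₒ)/(Kᵢ + α·Naᵢ)].
10^(Vm/61.3) = 10^(-46.3/61.3) = 0.17567
So 0.17567·(Kᵢ + α·Naᵢ) = Kₒ + α·Naₒ → α = (0.17567·140.0 − 3.28) / (155.0 − 0.17567·9.77)
α = (24.59 − 3.28) / (155.0 − 1.716) = 21.31/153.3 = 0.139

0.14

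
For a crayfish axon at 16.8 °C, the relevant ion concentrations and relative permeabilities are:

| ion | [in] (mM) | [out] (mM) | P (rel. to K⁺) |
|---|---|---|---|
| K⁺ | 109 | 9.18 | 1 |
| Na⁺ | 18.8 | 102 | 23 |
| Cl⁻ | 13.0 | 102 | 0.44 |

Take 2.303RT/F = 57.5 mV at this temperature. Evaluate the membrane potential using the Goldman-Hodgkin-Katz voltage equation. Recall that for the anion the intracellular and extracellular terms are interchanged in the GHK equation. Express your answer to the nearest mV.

Vm = 57.5 · log₁₀[(Σ P·[cation]ₒ + Σ P·[anion]ᵢ) / (Σ P·[cation]ᵢ + Σ P·[anion]ₒ)]
Numerator = 1×9.18 + 23×102 + 0.44×13.0 = 2361
Denominator = 1×109 + 23×18.8 + 0.44×102 = 586.3
Vm = 57.5 · log₁₀(4.0269) = 57.5 × (0.6050) = 34.79 mV

35 mV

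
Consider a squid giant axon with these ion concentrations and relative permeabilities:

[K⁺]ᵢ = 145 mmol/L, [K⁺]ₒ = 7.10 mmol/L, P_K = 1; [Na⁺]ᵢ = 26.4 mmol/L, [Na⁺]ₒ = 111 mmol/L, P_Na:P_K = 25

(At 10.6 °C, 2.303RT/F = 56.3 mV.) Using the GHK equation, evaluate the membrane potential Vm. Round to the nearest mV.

30 mV

Vm = 56.3 · log₁₀[(Σ P·[cation]ₒ + Σ P·[anion]ᵢ) / (Σ P·[cation]ᵢ + Σ P·[anion]ₒ)]
Numerator = 1×7.10 + 25×111 = 2782
Denominator = 1×145 + 25×26.4 = 805
Vm = 56.3 · log₁₀(3.456) = 56.3 × (0.5386) = 30.32 mV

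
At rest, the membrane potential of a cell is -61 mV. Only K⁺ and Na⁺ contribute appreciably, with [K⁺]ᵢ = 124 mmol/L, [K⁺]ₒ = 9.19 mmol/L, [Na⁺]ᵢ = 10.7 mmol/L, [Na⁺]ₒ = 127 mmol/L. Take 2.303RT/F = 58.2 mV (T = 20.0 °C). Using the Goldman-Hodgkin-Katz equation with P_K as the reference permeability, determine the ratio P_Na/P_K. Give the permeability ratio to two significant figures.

Let α = P_Na/P_K. GHK: Vm = 58.2·log₁₀[(Kₒ + α·Naₒ)/(Kᵢ + α·Naᵢ)].
10^(Vm/58.2) = 10^(-61.0/58.2) = 0.089514
So 0.089514·(Kᵢ + α·Naᵢ) = Kₒ + α·Naₒ → α = (0.089514·124.0 − 9.19) / (127.0 − 0.089514·10.7)
α = (11.1 − 9.19) / (127.0 − 0.9578) = 1.91/126 = 0.01515

0.015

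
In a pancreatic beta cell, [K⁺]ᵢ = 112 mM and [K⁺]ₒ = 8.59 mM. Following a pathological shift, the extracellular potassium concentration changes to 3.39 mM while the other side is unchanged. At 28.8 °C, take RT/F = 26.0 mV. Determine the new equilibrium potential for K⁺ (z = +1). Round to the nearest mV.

After the shift: [K⁺]_out = 3.39, [K⁺]_in = 112 mM.
E_new = (26.0/1)·ln(3.39/112) = 26.00 · (-3.4977) = -90.94 mV

-91 mV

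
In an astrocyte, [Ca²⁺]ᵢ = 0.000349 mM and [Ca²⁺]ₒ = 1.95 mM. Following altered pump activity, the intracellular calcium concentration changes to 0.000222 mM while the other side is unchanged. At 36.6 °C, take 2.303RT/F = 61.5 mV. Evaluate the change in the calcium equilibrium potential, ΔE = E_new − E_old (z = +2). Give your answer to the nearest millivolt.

6 mV

E_old = (61.5/2)·log₁₀(1.95/0.000349) = 115.23 mV
E_new = (61.5/2)·log₁₀(1.95/0.000222) = 121.27 mV
ΔE = 121.27 − (115.23) = 6.04 mV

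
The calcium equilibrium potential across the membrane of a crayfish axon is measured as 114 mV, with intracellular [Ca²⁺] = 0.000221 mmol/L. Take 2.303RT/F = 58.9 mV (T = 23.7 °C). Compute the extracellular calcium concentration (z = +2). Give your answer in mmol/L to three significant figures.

1.64 mmol/L

Nernst: E = (58.9/2) · log₁₀([out]/[in]), so log₁₀([out]/[in]) = 114.0 × 2 / 58.9 = 3.8710.
[out]/[in] = 10^(3.8710) = 7430.
[out] = 7430 × 0.000221 = 1.642 mmol/L.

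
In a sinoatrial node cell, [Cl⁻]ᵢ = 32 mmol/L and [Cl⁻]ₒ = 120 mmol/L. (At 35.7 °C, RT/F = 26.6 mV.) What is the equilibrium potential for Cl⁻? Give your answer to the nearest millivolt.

E = (26.6/z) · ln([Cl⁻]_out/[Cl⁻]_in) with z = -1.
For an anion, dividing by z = -1 reverses the sign.
= (26.6/-1) · ln(120/32) = -26.60 · ln(3.75)
= -26.60 · (1.3218) = -35.16 mV

-35 mV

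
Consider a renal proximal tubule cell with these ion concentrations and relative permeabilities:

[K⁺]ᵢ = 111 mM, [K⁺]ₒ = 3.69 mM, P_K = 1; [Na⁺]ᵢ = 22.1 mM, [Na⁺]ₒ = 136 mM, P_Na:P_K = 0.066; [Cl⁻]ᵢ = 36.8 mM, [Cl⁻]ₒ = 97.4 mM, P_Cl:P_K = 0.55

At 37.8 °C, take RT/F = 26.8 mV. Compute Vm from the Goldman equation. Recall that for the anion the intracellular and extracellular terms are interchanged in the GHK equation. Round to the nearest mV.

Vm = 26.8 · ln[(Σ P·[cation]ₒ + Σ P·[anion]ᵢ) / (Σ P·[cation]ᵢ + Σ P·[anion]ₒ)]
Numerator = 1×3.69 + 0.066×136 + 0.55×36.8 = 32.91
Denominator = 1×111 + 0.066×22.1 + 0.55×97.4 = 166
Vm = 26.8 · ln(0.19819) = 26.8 × (-1.6185) = -43.38 mV

-43 mV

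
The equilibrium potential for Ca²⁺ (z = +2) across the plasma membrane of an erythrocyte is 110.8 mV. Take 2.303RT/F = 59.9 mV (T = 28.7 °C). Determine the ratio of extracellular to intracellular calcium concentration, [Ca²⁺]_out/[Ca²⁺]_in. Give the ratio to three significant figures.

5010

log₁₀([out]/[in]) = E·z/(59.9) = 110.8 × 2 / 59.9 = 3.6995
[out]/[in] = 10^(3.6995) = 5006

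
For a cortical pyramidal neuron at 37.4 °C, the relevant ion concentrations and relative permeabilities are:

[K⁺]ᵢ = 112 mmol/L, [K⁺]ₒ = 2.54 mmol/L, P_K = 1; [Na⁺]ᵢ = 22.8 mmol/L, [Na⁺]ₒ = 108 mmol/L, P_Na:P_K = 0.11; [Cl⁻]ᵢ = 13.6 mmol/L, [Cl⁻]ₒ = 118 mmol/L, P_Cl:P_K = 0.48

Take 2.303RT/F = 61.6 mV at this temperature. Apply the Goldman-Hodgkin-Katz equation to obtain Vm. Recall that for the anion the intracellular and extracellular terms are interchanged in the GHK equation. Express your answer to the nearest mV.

-56 mV

Vm = 61.6 · log₁₀[(Σ P·[cation]ₒ + Σ P·[anion]ᵢ) / (Σ P·[cation]ᵢ + Σ P·[anion]ₒ)]
Numerator = 1×2.54 + 0.11×108 + 0.48×13.6 = 20.95
Denominator = 1×112 + 0.11×22.8 + 0.48×118 = 171.1
Vm = 61.6 · log₁₀(0.1224) = 61.6 × (-0.9122) = -56.19 mV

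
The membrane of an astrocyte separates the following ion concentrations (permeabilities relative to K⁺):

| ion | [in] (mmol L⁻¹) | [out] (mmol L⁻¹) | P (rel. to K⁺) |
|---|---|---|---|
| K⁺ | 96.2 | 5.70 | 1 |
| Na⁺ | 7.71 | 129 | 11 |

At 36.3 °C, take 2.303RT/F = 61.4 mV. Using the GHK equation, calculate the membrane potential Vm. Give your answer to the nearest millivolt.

55 mV

Vm = 61.4 · log₁₀[(Σ P·[cation]ₒ + Σ P·[anion]ᵢ) / (Σ P·[cation]ᵢ + Σ P·[anion]ₒ)]
Numerator = 1×5.70 + 11×129 = 1425
Denominator = 1×96.2 + 11×7.71 = 181
Vm = 61.4 · log₁₀(7.8708) = 61.4 × (0.8960) = 55.02 mV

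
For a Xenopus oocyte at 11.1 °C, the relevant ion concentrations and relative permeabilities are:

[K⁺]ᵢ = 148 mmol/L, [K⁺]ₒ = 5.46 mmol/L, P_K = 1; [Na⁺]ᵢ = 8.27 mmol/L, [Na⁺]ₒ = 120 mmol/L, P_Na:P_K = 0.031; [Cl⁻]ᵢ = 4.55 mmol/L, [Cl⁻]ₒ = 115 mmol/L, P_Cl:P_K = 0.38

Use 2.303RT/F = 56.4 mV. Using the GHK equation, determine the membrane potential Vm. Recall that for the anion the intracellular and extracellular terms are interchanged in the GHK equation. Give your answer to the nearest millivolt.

Vm = 56.4 · log₁₀[(Σ P·[cation]ₒ + Σ P·[anion]ᵢ) / (Σ P·[cation]ᵢ + Σ P·[anion]ₒ)]
Numerator = 1×5.46 + 0.031×120 + 0.38×4.55 = 10.91
Denominator = 1×148 + 0.031×8.27 + 0.38×115 = 192
Vm = 56.4 · log₁₀(0.056831) = 56.4 × (-1.2454) = -70.24 mV

-70 mV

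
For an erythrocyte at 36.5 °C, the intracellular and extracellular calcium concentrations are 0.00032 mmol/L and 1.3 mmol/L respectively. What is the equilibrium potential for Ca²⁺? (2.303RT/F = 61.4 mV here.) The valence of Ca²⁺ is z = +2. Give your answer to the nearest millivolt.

E = (61.4/z) · log₁₀([Ca²⁺]_out/[Ca²⁺]_in) with z = +2.
= (61.4/2) · log₁₀(1.3/0.00032) = 30.70 · log₁₀(4062)
= 30.70 · (3.6088) = 110.79 mV

111 mV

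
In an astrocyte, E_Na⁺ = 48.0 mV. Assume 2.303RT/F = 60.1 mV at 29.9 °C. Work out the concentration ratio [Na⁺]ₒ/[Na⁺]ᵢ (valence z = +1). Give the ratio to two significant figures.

log₁₀([out]/[in]) = E·z/(60.1) = 48.0 × 1 / 60.1 = 0.7987
[out]/[in] = 10^(0.7987) = 6.29

6.3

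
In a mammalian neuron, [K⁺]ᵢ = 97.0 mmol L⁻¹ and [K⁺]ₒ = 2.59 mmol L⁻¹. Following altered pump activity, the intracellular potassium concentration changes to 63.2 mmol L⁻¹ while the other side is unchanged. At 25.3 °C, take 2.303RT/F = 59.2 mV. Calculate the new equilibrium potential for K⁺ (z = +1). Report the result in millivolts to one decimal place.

-82.1 mV

After the shift: [K⁺]_out = 2.59, [K⁺]_in = 63.2 mmol L⁻¹.
E_new = (59.2/1)·log₁₀(2.59/63.2) = 59.20 · (-1.3874) = -82.14 mV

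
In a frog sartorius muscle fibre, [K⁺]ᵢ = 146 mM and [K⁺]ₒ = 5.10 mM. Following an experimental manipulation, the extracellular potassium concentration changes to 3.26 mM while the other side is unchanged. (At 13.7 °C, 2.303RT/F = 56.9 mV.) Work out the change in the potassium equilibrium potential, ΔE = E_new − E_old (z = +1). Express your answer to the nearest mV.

-11 mV

E_old = (56.9/1)·log₁₀(5.10/146) = -82.89 mV
E_new = (56.9/1)·log₁₀(3.26/146) = -93.95 mV
ΔE = -93.95 − (-82.89) = -11.06 mV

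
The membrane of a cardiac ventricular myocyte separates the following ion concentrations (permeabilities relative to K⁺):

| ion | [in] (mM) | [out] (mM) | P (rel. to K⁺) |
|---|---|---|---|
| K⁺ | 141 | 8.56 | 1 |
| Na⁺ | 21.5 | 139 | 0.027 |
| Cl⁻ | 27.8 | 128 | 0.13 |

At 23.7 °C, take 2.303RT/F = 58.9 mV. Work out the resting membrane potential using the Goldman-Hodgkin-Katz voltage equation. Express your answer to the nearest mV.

Vm = 58.9 · log₁₀[(Σ P·[cation]ₒ + Σ P·[anion]ᵢ) / (Σ P·[cation]ᵢ + Σ P·[anion]ₒ)]
Numerator = 1×8.56 + 0.027×139 + 0.13×27.8 = 15.93
Denominator = 1×141 + 0.027×21.5 + 0.13×128 = 158.2
Vm = 58.9 · log₁₀(0.10066) = 58.9 × (-0.9971) = -58.73 mV

-59 mV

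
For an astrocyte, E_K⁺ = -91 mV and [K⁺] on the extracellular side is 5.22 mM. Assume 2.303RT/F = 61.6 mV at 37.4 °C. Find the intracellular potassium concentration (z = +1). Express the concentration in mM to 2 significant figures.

160 mM

Nernst: E = (61.6/1) · log₁₀([out]/[in]), so log₁₀([out]/[in]) = -91.0 × 1 / 61.6 = -1.4773.
[out]/[in] = 10^(-1.4773) = 0.03332.
[in] = 5.22 / 0.03332 = 156.7 mM.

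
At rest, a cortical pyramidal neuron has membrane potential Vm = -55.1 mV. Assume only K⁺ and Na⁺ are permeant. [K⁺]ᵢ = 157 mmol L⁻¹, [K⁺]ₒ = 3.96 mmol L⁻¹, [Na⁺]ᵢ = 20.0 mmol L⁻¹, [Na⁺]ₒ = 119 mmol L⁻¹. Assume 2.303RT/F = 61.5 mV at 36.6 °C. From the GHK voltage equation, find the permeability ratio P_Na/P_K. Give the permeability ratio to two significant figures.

Let α = P_Na/P_K. GHK: Vm = 61.5·log₁₀[(Kₒ + α·Naₒ)/(Kᵢ + α·Naᵢ)].
10^(Vm/61.5) = 10^(-55.1/61.5) = 0.12708
So 0.12708·(Kᵢ + α·Naᵢ) = Kₒ + α·Naₒ → α = (0.12708·157.0 − 3.96) / (119.0 − 0.12708·20.0)
α = (19.95 − 3.96) / (119.0 − 2.542) = 15.99/116.5 = 0.1373

0.14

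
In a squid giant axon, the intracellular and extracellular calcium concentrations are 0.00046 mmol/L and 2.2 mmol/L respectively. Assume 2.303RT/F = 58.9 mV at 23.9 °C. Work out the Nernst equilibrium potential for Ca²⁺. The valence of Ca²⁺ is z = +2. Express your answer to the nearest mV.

E = (58.9/z) · log₁₀([Ca²⁺]_out/[Ca²⁺]_in) with z = +2.
= (58.9/2) · log₁₀(2.2/0.00046) = 29.45 · log₁₀(4783)
= 29.45 · (3.6797) = 108.37 mV

108 mV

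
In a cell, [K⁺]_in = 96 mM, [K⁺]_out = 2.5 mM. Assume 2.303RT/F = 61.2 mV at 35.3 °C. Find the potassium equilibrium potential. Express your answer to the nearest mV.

-97 mV

E = (61.2/z) · log₁₀([K⁺]_out/[K⁺]_in) with z = +1.
= (61.2/1) · log₁₀(2.5/96) = 61.20 · log₁₀(0.02604)
= 61.20 · (-1.5843) = -96.96 mV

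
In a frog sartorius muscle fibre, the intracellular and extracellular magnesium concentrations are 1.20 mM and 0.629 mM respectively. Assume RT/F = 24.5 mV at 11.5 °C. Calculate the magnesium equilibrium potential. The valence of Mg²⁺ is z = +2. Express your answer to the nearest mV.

E = (24.5/z) · ln([Mg²⁺]_out/[Mg²⁺]_in) with z = +2.
= (24.5/2) · ln(0.629/1.20) = 12.25 · ln(0.5242)
= 12.25 · (-0.6459) = -7.91 mV

-8 mV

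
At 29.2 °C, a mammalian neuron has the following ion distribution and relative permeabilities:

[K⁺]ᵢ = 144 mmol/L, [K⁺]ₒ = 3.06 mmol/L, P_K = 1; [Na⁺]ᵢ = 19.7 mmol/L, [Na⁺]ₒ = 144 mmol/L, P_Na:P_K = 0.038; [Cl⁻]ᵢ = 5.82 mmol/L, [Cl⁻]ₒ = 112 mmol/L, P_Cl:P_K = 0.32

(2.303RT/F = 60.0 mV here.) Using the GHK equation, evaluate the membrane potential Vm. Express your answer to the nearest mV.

Vm = 60.0 · log₁₀[(Σ P·[cation]ₒ + Σ P·[anion]ᵢ) / (Σ P·[cation]ᵢ + Σ P·[anion]ₒ)]
Numerator = 1×3.06 + 0.038×144 + 0.32×5.82 = 10.39
Denominator = 1×144 + 0.038×19.7 + 0.32×112 = 180.6
Vm = 60.0 · log₁₀(0.057558) = 60.0 × (-1.2399) = -74.39 mV

-74 mV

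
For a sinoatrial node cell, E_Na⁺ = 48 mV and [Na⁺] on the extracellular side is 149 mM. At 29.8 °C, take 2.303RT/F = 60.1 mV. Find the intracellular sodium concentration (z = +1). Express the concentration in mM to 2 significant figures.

24 mM

Nernst: E = (60.1/1) · log₁₀([out]/[in]), so log₁₀([out]/[in]) = 48.0 × 1 / 60.1 = 0.7987.
[out]/[in] = 10^(0.7987) = 6.29.
[in] = 149 / 6.29 = 23.69 mM.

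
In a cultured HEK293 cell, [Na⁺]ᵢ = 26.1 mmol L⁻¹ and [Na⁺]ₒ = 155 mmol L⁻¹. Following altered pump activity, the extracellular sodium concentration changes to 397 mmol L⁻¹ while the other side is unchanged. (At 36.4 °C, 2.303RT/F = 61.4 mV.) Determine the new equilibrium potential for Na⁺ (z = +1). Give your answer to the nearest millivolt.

73 mV

After the shift: [Na⁺]_out = 397, [Na⁺]_in = 26.1 mmol L⁻¹.
E_new = (61.4/1)·log₁₀(397/26.1) = 61.40 · (1.1821) = 72.58 mV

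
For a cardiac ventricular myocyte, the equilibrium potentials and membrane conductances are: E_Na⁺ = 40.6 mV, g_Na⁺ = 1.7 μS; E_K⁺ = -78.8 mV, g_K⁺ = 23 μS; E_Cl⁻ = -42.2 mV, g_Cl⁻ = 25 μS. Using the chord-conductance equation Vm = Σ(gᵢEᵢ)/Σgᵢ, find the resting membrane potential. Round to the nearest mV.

Σ gᵢEᵢ = 1.7·(40.6) + 23·(-78.8) + 25·(-42.2) = -2798.38
Σ gᵢ = 1.7 + 23 + 25 = 49.7
Vm = -2798.38 / 49.7 = -56.31 mV

-56 mV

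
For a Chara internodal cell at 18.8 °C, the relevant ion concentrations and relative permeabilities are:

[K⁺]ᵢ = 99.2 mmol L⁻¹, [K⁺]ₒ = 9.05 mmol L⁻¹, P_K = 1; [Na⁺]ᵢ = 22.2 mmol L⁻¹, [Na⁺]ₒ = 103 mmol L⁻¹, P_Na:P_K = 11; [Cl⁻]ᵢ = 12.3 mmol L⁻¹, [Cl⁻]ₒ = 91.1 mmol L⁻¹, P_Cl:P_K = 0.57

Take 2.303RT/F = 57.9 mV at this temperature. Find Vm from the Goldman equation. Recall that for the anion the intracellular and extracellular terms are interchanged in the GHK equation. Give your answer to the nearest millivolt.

Vm = 57.9 · log₁₀[(Σ P·[cation]ₒ + Σ P·[anion]ᵢ) / (Σ P·[cation]ᵢ + Σ P·[anion]ₒ)]
Numerator = 1×9.05 + 11×103 + 0.57×12.3 = 1149
Denominator = 1×99.2 + 11×22.2 + 0.57×91.1 = 395.3
Vm = 57.9 · log₁₀(2.9066) = 57.9 × (0.4634) = 26.83 mV

27 mV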